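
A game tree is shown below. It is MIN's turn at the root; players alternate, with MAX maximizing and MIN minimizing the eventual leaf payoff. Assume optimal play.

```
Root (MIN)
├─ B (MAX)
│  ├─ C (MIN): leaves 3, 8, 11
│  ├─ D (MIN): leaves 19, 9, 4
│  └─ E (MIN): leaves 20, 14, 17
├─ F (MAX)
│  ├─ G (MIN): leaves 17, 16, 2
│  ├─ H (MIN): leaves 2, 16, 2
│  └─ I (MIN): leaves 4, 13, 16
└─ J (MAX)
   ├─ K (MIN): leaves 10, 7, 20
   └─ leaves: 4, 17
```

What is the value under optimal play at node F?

4

G: min(17, 16, 2) = 2
H: min(2, 16, 2) = 2
I: min(4, 13, 16) = 4
F: max(2, 2, 4) = 4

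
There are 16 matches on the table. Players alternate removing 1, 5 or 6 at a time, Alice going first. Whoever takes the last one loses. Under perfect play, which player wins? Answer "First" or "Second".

Positions where the player to move wins (W) vs loses (L):
i:   0  1  2  3  4  5  6  7  8  9 10 11 12 13 14 15 16
     W  L  W  L  W  L  W  W  W  W  W  W  L  W  L  W  L
Position 16 is L, so the second player wins.

Second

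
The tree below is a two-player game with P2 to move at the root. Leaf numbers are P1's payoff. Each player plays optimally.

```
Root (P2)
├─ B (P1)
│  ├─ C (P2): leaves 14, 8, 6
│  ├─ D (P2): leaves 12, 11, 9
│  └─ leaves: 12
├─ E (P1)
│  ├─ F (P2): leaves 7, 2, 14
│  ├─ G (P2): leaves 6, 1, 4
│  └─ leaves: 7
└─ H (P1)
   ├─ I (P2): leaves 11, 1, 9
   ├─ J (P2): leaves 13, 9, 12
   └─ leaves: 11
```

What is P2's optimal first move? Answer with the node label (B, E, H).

E

C (P2): min(14, 8, 6) = 6
D (P2): min(12, 11, 9) = 9
B (P1): max(6, 9, 12) = 12
F (P2): min(7, 2, 14) = 2
G (P2): min(6, 1, 4) = 1
E (P1): max(2, 1, 7) = 7
I (P2): min(11, 1, 9) = 1
J (P2): min(13, 9, 12) = 9
H (P1): max(1, 9, 11) = 11
Root (P2): min(12, 7, 11) = 7
P2 picks the child with the lowest value: E (value 7).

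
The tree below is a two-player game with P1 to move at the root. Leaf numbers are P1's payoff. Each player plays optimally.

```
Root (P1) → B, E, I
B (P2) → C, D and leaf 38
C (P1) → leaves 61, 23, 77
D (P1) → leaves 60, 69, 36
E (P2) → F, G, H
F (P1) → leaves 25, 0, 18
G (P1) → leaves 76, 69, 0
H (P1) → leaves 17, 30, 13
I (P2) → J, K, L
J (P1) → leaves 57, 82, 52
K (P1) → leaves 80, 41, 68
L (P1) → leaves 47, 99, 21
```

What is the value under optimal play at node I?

J: max(57, 82, 52) = 82
K: max(80, 41, 68) = 80
L: max(47, 99, 21) = 99
I: min(82, 80, 99) = 80

80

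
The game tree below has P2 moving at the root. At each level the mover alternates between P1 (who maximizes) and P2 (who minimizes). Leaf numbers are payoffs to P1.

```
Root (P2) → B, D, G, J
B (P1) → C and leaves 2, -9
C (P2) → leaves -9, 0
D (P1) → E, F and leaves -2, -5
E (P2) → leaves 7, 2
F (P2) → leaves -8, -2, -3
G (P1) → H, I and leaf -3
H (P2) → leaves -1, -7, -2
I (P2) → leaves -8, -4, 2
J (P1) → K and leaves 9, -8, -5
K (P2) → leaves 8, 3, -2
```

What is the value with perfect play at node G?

-3

H: min(-1, -7, -2) = -7
I: min(-8, -4, 2) = -8
G: max(-7, -8, -3) = -3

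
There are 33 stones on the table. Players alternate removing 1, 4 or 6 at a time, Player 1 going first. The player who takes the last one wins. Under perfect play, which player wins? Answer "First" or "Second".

First

Mark each pile size as W (mover wins) or L (mover loses):
i:   0  1  2  3  4  5  6  7  8  9 10 11 12 13 14 15 16 17 18 19 20 21 22 23 24 25 26 27 28 29 30 31 32 33
     L  W  L  W  W  L  W  L  W  W  L  W  L  W  W  L  W  L  W  W  L  W  L  W  W  L  W  L  W  W  L  W  L  W
Position 33 is W, so the first player wins.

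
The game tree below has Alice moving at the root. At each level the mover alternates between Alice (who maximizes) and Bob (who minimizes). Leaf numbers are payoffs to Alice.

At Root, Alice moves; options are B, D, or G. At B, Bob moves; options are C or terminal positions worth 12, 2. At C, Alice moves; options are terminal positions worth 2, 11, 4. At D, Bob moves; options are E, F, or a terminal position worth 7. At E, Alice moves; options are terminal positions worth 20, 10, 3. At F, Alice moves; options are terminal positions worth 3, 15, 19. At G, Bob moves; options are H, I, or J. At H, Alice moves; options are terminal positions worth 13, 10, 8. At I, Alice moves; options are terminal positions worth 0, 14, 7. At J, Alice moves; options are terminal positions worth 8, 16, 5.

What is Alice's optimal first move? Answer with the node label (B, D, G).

G

C (Alice): max(2, 11, 4) = 11
B (Bob): min(11, 12, 2) = 2
E (Alice): max(20, 10, 3) = 20
F (Alice): max(3, 15, 19) = 19
D (Bob): min(20, 19, 7) = 7
H (Alice): max(13, 10, 8) = 13
I (Alice): max(0, 14, 7) = 14
J (Alice): max(8, 16, 5) = 16
G (Bob): min(13, 14, 16) = 13
Root (Alice): max(2, 7, 13) = 13
Alice picks the child with the highest value: G (value 13).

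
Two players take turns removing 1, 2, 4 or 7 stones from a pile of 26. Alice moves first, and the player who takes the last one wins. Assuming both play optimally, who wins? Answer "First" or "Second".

First

Positions where the player to move wins (W) vs loses (L):
i:   0  1  2  3  4  5  6  7  8  9 10 11 12 13 14 15 16 17 18 19 20 21 22 23 24 25 26
     L  W  W  L  W  W  L  W  W  L  W  W  L  W  W  L  W  W  L  W  W  L  W  W  L  W  W
Position 26 is W, so the first player wins.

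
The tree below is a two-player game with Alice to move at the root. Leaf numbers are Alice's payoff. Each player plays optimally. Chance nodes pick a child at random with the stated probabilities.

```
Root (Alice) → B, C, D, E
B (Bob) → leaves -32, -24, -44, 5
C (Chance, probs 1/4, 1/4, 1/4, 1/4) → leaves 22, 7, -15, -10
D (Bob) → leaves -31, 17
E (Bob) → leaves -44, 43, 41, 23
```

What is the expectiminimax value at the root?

1

B (Bob): min(-32, -24, -44, 5) = -44
C (Chance): 1/4·22 + 1/4·7 + 1/4·-15 + 1/4·-10 = 1
D (Bob): min(-31, 17) = -31
E (Bob): min(-44, 43, 41, 23) = -44
Root (Alice): max(-44, 1, -31, -44) = 1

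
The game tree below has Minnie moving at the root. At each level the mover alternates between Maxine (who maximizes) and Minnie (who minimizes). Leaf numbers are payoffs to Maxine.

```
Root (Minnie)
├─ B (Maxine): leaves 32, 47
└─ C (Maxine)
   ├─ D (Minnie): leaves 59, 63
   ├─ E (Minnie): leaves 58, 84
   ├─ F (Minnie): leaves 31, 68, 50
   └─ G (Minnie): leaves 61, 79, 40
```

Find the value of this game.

47

B (Maxine): max(32, 47) = 47
D (Minnie): min(59, 63) = 59
E (Minnie): min(58, 84) = 58
F (Minnie): min(31, 68, 50) = 31
G (Minnie): min(61, 79, 40) = 40
C (Maxine): max(59, 58, 31, 40) = 59
Root (Minnie): min(47, 59) = 47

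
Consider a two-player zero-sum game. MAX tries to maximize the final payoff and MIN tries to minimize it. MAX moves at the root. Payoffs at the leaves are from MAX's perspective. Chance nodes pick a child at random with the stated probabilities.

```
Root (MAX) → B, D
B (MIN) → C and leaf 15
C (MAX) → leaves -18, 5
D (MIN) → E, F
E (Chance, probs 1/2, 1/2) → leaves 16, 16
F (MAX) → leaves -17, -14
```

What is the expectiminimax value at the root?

C (MAX): max(-18, 5) = 5
B (MIN): min(5, 15) = 5
E (Chance): 1/2·16 + 1/2·16 = 16
F (MAX): max(-17, -14) = -14
D (MIN): min(16, -14) = -14
Root (MAX): max(5, -14) = 5

5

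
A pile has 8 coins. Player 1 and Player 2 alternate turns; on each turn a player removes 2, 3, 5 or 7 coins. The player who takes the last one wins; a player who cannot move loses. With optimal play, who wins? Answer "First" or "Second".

Mark each pile size as W (mover wins) or L (mover loses):
i:   0  1  2  3  4  5  6  7  8
     L  L  W  W  W  W  W  W  W
Position 8 is W, so the first player wins.

First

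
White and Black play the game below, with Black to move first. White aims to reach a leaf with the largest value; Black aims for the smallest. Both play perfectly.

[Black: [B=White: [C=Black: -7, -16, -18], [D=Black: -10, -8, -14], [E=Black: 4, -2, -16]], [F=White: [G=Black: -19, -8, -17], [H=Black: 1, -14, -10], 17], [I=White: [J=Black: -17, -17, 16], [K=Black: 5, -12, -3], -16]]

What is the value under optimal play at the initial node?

C (Black): min(-7, -16, -18) = -18
D (Black): min(-10, -8, -14) = -14
E (Black): min(4, -2, -16) = -16
B (White): max(-18, -14, -16) = -14
G (Black): min(-19, -8, -17) = -19
H (Black): min(1, -14, -10) = -14
F (White): max(-19, -14, 17) = 17
J (Black): min(-17, -17, 16) = -17
K (Black): min(5, -12, -3) = -12
I (White): max(-17, -12, -16) = -12
Root (Black): min(-14, 17, -12) = -14

-14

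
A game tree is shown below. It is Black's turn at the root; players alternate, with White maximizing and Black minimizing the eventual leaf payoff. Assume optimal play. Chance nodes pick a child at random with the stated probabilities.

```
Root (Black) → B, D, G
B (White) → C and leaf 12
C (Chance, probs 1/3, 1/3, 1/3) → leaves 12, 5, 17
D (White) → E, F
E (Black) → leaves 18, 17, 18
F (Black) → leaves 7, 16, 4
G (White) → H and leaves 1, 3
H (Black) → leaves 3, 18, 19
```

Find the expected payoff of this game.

3

C (Chance): 1/3·12 + 1/3·5 + 1/3·17 = 11.33
B (White): max(11.33, 12) = 12
E (Black): min(18, 17, 18) = 17
F (Black): min(7, 16, 4) = 4
D (White): max(17, 4) = 17
H (Black): min(3, 18, 19) = 3
G (White): max(3, 1, 3) = 3
Root (Black): min(12, 17, 3) = 3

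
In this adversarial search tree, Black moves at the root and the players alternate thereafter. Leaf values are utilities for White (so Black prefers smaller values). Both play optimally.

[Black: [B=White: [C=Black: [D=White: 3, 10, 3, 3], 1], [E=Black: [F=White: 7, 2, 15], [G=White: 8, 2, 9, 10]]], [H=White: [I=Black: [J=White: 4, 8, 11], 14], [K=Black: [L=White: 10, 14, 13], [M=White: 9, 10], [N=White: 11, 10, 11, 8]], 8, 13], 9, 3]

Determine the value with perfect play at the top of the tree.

3

D (White): max(3, 10, 3, 3) = 10
C (Black): min(10, 1) = 1
F (White): max(7, 2, 15) = 15
G (White): max(8, 2, 9, 10) = 10
E (Black): min(15, 10) = 10
B (White): max(1, 10) = 10
J (White): max(4, 8, 11) = 11
I (Black): min(11, 14) = 11
L (White): max(10, 14, 13) = 14
M (White): max(9, 10) = 10
N (White): max(11, 10, 11, 8) = 11
K (Black): min(14, 10, 11) = 10
H (White): max(11, 10, 8, 13) = 13
Root (Black): min(10, 13, 9, 3) = 3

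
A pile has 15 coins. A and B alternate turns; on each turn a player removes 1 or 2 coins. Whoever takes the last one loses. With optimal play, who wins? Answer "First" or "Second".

First

i:   0  1  2  3  4  5  6  7  8  9 10 11 12 13 14 15
     W  L  W  W  L  W  W  L  W  W  L  W  W  L  W  W
Position 15 is W, so the first player wins.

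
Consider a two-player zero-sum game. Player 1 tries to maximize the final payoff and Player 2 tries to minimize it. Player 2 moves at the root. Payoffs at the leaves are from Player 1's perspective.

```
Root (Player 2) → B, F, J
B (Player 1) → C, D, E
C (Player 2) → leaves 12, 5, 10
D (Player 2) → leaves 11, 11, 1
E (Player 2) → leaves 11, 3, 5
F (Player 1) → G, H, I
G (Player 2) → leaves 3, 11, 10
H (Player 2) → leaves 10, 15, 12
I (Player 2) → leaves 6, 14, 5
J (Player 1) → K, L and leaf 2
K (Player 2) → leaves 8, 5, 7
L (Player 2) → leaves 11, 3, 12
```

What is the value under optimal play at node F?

10

G: min(3, 11, 10) = 3
H: min(10, 15, 12) = 10
I: min(6, 14, 5) = 5
F: max(3, 10, 5) = 10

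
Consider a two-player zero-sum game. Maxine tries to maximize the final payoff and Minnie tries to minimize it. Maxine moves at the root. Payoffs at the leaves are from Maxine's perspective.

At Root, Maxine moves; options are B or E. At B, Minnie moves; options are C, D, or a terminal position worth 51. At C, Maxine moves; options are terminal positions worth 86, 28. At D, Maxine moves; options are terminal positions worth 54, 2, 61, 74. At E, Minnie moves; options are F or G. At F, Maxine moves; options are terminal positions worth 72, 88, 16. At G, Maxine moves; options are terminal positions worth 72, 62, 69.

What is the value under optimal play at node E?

72

F: max(72, 88, 16) = 88
G: max(72, 62, 69) = 72
E: min(88, 72) = 72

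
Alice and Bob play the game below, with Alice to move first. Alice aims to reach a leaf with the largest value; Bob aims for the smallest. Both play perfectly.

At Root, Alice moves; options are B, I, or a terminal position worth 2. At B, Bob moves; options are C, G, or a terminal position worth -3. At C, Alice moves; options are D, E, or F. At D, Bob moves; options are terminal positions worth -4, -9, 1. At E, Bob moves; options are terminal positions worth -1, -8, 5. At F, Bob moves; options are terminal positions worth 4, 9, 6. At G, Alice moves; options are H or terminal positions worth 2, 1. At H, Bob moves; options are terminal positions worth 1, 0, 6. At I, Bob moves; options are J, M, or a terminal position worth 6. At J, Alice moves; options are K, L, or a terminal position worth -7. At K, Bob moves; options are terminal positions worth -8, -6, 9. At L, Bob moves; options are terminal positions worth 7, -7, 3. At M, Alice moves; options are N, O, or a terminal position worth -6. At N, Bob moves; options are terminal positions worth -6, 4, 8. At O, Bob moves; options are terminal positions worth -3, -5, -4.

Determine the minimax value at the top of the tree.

2

D (Bob): min(-4, -9, 1) = -9
E (Bob): min(-1, -8, 5) = -8
F (Bob): min(4, 9, 6) = 4
C (Alice): max(-9, -8, 4) = 4
H (Bob): min(1, 0, 6) = 0
G (Alice): max(0, 2, 1) = 2
B (Bob): min(4, 2, -3) = -3
K (Bob): min(-8, -6, 9) = -8
L (Bob): min(7, -7, 3) = -7
J (Alice): max(-8, -7, -7) = -7
N (Bob): min(-6, 4, 8) = -6
O (Bob): min(-3, -5, -4) = -5
M (Alice): max(-6, -5, -6) = -5
I (Bob): min(-7, -5, 6) = -7
Root (Alice): max(-3, -7, 2) = 2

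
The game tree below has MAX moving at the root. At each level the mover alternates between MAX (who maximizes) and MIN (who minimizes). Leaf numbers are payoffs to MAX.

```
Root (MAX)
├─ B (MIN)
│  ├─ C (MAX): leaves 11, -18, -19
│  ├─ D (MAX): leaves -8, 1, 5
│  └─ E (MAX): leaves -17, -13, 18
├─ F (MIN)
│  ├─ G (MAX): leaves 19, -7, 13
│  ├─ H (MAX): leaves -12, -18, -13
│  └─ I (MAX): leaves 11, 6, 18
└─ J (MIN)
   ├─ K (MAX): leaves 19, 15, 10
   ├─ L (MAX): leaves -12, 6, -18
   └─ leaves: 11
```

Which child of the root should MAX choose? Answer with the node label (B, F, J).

C (MAX): max(11, -18, -19) = 11
D (MAX): max(-8, 1, 5) = 5
E (MAX): max(-17, -13, 18) = 18
B (MIN): min(11, 5, 18) = 5
G (MAX): max(19, -7, 13) = 19
H (MAX): max(-12, -18, -13) = -12
I (MAX): max(11, 6, 18) = 18
F (MIN): min(19, -12, 18) = -12
K (MAX): max(19, 15, 10) = 19
L (MAX): max(-12, 6, -18) = 6
J (MIN): min(19, 6, 11) = 6
Root (MAX): max(5, -12, 6) = 6
MAX picks the child with the highest value: J (value 6).

J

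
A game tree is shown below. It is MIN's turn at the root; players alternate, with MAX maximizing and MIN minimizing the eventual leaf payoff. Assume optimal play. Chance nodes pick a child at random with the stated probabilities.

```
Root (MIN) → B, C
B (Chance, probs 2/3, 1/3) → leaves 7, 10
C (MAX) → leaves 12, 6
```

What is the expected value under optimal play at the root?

8

B (Chance): 2/3·7 + 1/3·10 = 8
C (MAX): max(12, 6) = 12
Root (MIN): min(8, 12) = 8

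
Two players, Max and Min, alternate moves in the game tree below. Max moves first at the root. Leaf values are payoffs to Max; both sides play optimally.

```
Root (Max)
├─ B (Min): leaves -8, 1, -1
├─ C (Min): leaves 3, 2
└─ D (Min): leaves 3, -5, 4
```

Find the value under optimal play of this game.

2

B (Min): min(-8, 1, -1) = -8
C (Min): min(3, 2) = 2
D (Min): min(3, -5, 4) = -5
Root (Max): max(-8, 2, -5) = 2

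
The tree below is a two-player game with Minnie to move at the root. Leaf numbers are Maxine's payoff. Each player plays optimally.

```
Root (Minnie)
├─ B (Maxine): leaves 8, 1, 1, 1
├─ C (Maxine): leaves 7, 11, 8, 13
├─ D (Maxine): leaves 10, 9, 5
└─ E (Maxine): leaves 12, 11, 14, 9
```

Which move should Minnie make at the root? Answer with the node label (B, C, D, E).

B (Maxine): max(8, 1, 1, 1) = 8
C (Maxine): max(7, 11, 8, 13) = 13
D (Maxine): max(10, 9, 5) = 10
E (Maxine): max(12, 11, 14, 9) = 14
Root (Minnie): min(8, 13, 10, 14) = 8
Minnie picks the child with the lowest value: B (value 8).

B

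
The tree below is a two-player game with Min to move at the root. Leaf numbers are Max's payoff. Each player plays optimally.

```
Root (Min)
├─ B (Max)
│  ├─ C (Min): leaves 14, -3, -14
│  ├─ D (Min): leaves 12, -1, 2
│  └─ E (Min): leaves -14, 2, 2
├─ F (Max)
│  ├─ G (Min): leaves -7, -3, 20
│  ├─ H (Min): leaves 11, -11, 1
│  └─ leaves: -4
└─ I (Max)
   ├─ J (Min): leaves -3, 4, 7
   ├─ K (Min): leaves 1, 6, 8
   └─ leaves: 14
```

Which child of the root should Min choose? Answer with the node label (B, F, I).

F

C (Min): min(14, -3, -14) = -14
D (Min): min(12, -1, 2) = -1
E (Min): min(-14, 2, 2) = -14
B (Max): max(-14, -1, -14) = -1
G (Min): min(-7, -3, 20) = -7
H (Min): min(11, -11, 1) = -11
F (Max): max(-7, -11, -4) = -4
J (Min): min(-3, 4, 7) = -3
K (Min): min(1, 6, 8) = 1
I (Max): max(-3, 1, 14) = 14
Root (Min): min(-1, -4, 14) = -4
Min picks the child with the lowest value: F (value -4).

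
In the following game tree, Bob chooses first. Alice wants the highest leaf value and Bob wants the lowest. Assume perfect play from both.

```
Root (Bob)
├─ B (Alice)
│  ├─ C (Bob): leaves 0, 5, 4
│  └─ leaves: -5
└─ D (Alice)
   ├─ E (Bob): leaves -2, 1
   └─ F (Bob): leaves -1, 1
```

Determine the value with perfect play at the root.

-1

C (Bob): min(0, 5, 4) = 0
B (Alice): max(0, -5) = 0
E (Bob): min(-2, 1) = -2
F (Bob): min(-1, 1) = -1
D (Alice): max(-2, -1) = -1
Root (Bob): min(0, -1) = -1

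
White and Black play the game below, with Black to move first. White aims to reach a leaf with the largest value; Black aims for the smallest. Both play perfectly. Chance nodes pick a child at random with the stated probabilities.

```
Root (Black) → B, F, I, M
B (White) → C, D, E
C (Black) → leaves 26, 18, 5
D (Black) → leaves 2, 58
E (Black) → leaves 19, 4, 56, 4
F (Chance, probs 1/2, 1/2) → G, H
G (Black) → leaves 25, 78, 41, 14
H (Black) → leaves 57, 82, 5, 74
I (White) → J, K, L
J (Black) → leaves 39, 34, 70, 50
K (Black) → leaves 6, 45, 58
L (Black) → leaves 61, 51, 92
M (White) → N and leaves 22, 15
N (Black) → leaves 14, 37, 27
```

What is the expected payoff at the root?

5

C (Black): min(26, 18, 5) = 5
D (Black): min(2, 58) = 2
E (Black): min(19, 4, 56, 4) = 4
B (White): max(5, 2, 4) = 5
G (Black): min(25, 78, 41, 14) = 14
H (Black): min(57, 82, 5, 74) = 5
F (Chance): 1/2·14 + 1/2·5 = 9.5
J (Black): min(39, 34, 70, 50) = 34
K (Black): min(6, 45, 58) = 6
L (Black): min(61, 51, 92) = 51
I (White): max(34, 6, 51) = 51
N (Black): min(14, 37, 27) = 14
M (White): max(14, 22, 15) = 22
Root (Black): min(5, 9.5, 51, 22) = 5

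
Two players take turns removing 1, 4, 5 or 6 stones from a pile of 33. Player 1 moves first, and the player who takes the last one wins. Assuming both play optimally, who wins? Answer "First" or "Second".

First

W/L table (W = player to move can force a win):
i:   0  1  2  3  4  5  6  7  8  9 10 11 12 13 14 15 16 17 18 19 20 21 22 23 24 25 26 27 28 29 30 31 32 33
     L  W  L  W  W  W  W  W  W  L  W  L  W  W  W  W  W  W  L  W  L  W  W  W  W  W  W  L  W  L  W  W  W  W
Position 33 is W, so the first player wins.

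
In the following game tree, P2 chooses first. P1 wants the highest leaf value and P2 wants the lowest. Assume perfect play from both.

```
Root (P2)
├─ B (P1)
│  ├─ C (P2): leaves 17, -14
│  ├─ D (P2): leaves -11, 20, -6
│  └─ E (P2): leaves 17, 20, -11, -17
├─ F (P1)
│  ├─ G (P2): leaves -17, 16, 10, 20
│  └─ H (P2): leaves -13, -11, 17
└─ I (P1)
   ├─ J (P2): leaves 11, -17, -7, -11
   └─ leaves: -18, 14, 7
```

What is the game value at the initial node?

-13

C (P2): min(17, -14) = -14
D (P2): min(-11, 20, -6) = -11
E (P2): min(17, 20, -11, -17) = -17
B (P1): max(-14, -11, -17) = -11
G (P2): min(-17, 16, 10, 20) = -17
H (P2): min(-13, -11, 17) = -13
F (P1): max(-17, -13) = -13
J (P2): min(11, -17, -7, -11) = -17
I (P1): max(-17, -18, 14, 7) = 14
Root (P2): min(-11, -13, 14) = -13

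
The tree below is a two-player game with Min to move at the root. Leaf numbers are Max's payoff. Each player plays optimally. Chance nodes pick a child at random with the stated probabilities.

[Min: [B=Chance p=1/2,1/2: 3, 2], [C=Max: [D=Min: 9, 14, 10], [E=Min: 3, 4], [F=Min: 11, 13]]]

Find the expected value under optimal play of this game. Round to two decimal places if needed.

B (Chance): 1/2·3 + 1/2·2 = 2.5
D (Min): min(9, 14, 10) = 9
E (Min): min(3, 4) = 3
F (Min): min(11, 13) = 11
C (Max): max(9, 3, 11) = 11
Root (Min): min(2.5, 11) = 2.5

2.5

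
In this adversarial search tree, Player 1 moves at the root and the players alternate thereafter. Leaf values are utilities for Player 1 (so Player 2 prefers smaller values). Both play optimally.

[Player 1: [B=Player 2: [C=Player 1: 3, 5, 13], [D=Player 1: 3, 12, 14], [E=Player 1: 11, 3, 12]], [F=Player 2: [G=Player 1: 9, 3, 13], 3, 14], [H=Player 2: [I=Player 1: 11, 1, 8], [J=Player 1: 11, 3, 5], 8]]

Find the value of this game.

C (Player 1): max(3, 5, 13) = 13
D (Player 1): max(3, 12, 14) = 14
E (Player 1): max(11, 3, 12) = 12
B (Player 2): min(13, 14, 12) = 12
G (Player 1): max(9, 3, 13) = 13
F (Player 2): min(13, 3, 14) = 3
I (Player 1): max(11, 1, 8) = 11
J (Player 1): max(11, 3, 5) = 11
H (Player 2): min(11, 11, 8) = 8
Root (Player 1): max(12, 3, 8) = 12

12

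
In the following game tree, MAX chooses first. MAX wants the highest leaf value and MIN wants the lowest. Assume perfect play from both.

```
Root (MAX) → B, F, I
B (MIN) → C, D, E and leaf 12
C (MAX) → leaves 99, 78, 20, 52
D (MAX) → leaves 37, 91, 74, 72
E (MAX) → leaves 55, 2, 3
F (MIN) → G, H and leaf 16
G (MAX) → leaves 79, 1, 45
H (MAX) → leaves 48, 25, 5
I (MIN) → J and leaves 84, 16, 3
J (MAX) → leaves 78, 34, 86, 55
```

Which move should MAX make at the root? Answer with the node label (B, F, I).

C (MAX): max(99, 78, 20, 52) = 99
D (MAX): max(37, 91, 74, 72) = 91
E (MAX): max(55, 2, 3) = 55
B (MIN): min(99, 91, 55, 12) = 12
G (MAX): max(79, 1, 45) = 79
H (MAX): max(48, 25, 5) = 48
F (MIN): min(79, 48, 16) = 16
J (MAX): max(78, 34, 86, 55) = 86
I (MIN): min(86, 84, 16, 3) = 3
Root (MAX): max(12, 16, 3) = 16
MAX picks the child with the highest value: F (value 16).

F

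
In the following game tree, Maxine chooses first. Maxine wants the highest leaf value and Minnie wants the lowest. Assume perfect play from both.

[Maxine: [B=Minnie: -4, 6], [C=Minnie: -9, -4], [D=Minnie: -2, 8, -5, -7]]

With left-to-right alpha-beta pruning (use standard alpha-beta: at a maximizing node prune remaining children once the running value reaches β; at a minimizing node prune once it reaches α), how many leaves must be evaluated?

6

B [α=-∞,β=+∞]: v=-4
C [α=-4,β=+∞]: v=-9 after child 1 ≤ α → α-cutoff, skip 1
D [α=-4,β=+∞]: v=-5 after child 3 ≤ α → α-cutoff, skip 1
Root [α=-∞,β=+∞]: v=-4
Leaves evaluated: 6 of 8.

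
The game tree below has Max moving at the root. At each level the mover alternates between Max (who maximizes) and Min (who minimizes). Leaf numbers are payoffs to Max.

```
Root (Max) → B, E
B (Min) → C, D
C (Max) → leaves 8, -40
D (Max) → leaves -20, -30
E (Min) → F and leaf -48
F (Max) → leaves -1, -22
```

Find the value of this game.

C (Max): max(8, -40) = 8
D (Max): max(-20, -30) = -20
B (Min): min(8, -20) = -20
F (Max): max(-1, -22) = -1
E (Min): min(-1, -48) = -48
Root (Max): max(-20, -48) = -20

-20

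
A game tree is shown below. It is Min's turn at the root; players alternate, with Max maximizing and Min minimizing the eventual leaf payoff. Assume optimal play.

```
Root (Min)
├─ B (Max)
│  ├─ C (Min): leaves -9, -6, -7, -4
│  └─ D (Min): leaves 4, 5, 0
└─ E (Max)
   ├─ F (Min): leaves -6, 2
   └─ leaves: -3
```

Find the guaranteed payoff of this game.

-3

C (Min): min(-9, -6, -7, -4) = -9
D (Min): min(4, 5, 0) = 0
B (Max): max(-9, 0) = 0
F (Min): min(-6, 2) = -6
E (Max): max(-6, -3) = -3
Root (Min): min(0, -3) = -3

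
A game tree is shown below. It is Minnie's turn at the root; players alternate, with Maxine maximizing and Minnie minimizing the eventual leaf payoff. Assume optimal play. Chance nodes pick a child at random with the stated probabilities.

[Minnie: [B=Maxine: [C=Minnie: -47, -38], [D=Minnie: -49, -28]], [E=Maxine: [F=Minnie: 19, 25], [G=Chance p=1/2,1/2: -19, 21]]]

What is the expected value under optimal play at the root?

-47

C (Minnie): min(-47, -38) = -47
D (Minnie): min(-49, -28) = -49
B (Maxine): max(-47, -49) = -47
F (Minnie): min(19, 25) = 19
G (Chance): 1/2·-19 + 1/2·21 = 1
E (Maxine): max(19, 1) = 19
Root (Minnie): min(-47, 19) = -47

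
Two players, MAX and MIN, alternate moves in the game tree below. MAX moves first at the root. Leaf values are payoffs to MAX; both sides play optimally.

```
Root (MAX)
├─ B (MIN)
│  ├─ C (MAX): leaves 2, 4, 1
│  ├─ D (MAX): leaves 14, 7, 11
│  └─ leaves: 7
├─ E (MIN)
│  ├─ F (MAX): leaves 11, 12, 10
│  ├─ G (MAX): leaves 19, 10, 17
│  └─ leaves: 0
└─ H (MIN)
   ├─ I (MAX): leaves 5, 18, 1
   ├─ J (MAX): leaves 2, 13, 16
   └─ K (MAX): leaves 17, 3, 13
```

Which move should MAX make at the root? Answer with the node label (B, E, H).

C (MAX): max(2, 4, 1) = 4
D (MAX): max(14, 7, 11) = 14
B (MIN): min(4, 14, 7) = 4
F (MAX): max(11, 12, 10) = 12
G (MAX): max(19, 10, 17) = 19
E (MIN): min(12, 19, 0) = 0
I (MAX): max(5, 18, 1) = 18
J (MAX): max(2, 13, 16) = 16
K (MAX): max(17, 3, 13) = 17
H (MIN): min(18, 16, 17) = 16
Root (MAX): max(4, 0, 16) = 16
MAX picks the child with the highest value: H (value 16).

H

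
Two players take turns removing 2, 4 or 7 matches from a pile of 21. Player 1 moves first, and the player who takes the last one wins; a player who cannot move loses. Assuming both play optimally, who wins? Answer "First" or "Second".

Second

Compute winning (W) and losing (L) positions by backward induction:
i:   0  1  2  3  4  5  6  7  8  9 10 11 12 13 14 15 16 17 18 19 20 21
     L  L  W  W  W  W  L  W  W  L  W  W  L  W  W  L  W  W  L  W  W  L
Position 21 is L, so the second player wins.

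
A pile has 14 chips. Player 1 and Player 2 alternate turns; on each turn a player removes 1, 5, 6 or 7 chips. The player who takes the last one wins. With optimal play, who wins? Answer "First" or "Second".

W/L table (W = player to move can force a win):
i:   0  1  2  3  4  5  6  7  8  9 10 11 12 13 14
     L  W  L  W  L  W  W  W  W  W  W  W  L  W  L
Position 14 is L, so the second player wins.

Second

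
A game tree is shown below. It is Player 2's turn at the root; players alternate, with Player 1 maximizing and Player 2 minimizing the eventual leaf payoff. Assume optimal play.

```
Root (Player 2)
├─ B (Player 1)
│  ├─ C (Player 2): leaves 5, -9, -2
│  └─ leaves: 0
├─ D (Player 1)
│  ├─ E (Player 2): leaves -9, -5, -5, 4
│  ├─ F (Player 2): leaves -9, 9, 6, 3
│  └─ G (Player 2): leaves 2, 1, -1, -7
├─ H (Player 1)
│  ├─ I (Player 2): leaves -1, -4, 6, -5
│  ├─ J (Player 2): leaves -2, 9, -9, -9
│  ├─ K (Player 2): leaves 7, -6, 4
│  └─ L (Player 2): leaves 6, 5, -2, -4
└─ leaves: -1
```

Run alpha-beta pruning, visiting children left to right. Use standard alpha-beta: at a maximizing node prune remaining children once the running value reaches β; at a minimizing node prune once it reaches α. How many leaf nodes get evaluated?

18

C [α=-∞,β=+∞]: v=-9
B [α=-∞,β=+∞]: v=0
E [α=-∞,β=0]: v=-9
F [α=-9,β=0]: v=-9 after child 1 ≤ α → α-cutoff, skip 3
G [α=-9,β=0]: v=-7
D [α=-∞,β=0]: v=-7
I [α=-∞,β=-7]: v=-5
H [α=-∞,β=-7]: v=-5 after child 1 ≥ β → β-cutoff, skip 3
Root [α=-∞,β=+∞]: v=-7
Leaves evaluated: 18 of 32.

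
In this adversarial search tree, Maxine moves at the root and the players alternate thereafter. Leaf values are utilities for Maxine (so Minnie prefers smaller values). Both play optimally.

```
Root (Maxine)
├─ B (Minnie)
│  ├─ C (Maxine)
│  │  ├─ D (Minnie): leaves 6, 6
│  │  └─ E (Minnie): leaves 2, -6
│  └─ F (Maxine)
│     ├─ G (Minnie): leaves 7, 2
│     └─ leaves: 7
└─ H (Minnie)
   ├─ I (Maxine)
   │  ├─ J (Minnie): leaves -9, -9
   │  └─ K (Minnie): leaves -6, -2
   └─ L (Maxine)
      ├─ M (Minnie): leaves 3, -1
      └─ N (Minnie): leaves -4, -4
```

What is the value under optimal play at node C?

6

D: min(6, 6) = 6
E: min(2, -6) = -6
C: max(6, -6) = 6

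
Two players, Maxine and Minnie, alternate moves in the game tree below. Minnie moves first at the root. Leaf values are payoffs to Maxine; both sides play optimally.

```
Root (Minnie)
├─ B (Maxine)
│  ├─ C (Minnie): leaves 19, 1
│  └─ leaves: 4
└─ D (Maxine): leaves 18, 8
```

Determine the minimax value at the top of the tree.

C (Minnie): min(19, 1) = 1
B (Maxine): max(1, 4) = 4
D (Maxine): max(18, 8) = 18
Root (Minnie): min(4, 18) = 4

4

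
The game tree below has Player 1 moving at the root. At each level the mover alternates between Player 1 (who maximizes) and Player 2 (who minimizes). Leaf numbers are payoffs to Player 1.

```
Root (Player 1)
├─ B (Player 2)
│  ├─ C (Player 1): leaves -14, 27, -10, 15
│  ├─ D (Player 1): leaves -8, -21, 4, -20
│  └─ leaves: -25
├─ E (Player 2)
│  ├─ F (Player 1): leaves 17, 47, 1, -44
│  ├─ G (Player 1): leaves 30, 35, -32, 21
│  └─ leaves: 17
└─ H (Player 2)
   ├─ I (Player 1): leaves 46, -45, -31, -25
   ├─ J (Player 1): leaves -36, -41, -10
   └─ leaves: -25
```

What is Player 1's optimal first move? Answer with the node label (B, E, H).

C (Player 1): max(-14, 27, -10, 15) = 27
D (Player 1): max(-8, -21, 4, -20) = 4
B (Player 2): min(27, 4, -25) = -25
F (Player 1): max(17, 47, 1, -44) = 47
G (Player 1): max(30, 35, -32, 21) = 35
E (Player 2): min(47, 35, 17) = 17
I (Player 1): max(46, -45, -31, -25) = 46
J (Player 1): max(-36, -41, -10) = -10
H (Player 2): min(46, -10, -25) = -25
Root (Player 1): max(-25, 17, -25) = 17
Player 1 picks the child with the highest value: E (value 17).

E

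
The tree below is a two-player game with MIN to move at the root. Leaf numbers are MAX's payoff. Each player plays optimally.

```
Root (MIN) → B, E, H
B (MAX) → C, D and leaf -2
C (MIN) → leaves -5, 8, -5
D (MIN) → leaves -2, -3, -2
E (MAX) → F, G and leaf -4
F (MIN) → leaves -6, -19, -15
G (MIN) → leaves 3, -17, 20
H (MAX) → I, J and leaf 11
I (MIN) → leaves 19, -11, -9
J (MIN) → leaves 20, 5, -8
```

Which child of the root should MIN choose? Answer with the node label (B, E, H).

C (MIN): min(-5, 8, -5) = -5
D (MIN): min(-2, -3, -2) = -3
B (MAX): max(-5, -3, -2) = -2
F (MIN): min(-6, -19, -15) = -19
G (MIN): min(3, -17, 20) = -17
E (MAX): max(-19, -17, -4) = -4
I (MIN): min(19, -11, -9) = -11
J (MIN): min(20, 5, -8) = -8
H (MAX): max(-11, -8, 11) = 11
Root (MIN): min(-2, -4, 11) = -4
MIN picks the child with the lowest value: E (value -4).

E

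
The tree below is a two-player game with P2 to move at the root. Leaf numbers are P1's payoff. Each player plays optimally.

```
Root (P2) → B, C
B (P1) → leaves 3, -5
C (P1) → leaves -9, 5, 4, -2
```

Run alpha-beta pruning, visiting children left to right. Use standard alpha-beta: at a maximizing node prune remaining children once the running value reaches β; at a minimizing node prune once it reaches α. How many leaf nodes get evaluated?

4

B [α=-∞,β=+∞]: v=3
C [α=-∞,β=3]: v=5 after child 2 ≥ β → β-cutoff, skip 2
Root [α=-∞,β=+∞]: v=3
Leaves evaluated: 4 of 6.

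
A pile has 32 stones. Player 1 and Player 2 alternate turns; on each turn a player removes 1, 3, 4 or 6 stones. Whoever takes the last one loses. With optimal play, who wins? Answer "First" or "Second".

First

W/L table (W = player to move can force a win):
i:   0  1  2  3  4  5  6  7  8  9 10 11 12 13 14 15 16 17 18 19 20 21 22 23 24 25 26 27 28 29 30 31 32
     W  L  W  L  W  W  W  W  L  W  L  W  W  W  W  L  W  L  W  W  W  W  L  W  L  W  W  W  W  L  W  L  W
Position 32 is W, so the first player wins.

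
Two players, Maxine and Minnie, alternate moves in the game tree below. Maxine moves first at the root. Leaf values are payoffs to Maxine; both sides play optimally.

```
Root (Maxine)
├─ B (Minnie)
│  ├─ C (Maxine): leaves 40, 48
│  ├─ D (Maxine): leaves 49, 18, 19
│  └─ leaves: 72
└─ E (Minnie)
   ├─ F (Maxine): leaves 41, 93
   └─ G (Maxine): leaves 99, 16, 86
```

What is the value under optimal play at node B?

C: max(40, 48) = 48
D: max(49, 18, 19) = 49
B: min(48, 49, 72) = 48

48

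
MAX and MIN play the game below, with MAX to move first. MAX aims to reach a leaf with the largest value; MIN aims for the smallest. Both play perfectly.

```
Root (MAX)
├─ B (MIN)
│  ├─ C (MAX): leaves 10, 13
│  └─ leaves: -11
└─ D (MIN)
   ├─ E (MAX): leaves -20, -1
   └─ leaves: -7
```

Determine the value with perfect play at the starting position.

-7

C (MAX): max(10, 13) = 13
B (MIN): min(13, -11) = -11
E (MAX): max(-20, -1) = -1
D (MIN): min(-1, -7) = -7
Root (MAX): max(-11, -7) = -7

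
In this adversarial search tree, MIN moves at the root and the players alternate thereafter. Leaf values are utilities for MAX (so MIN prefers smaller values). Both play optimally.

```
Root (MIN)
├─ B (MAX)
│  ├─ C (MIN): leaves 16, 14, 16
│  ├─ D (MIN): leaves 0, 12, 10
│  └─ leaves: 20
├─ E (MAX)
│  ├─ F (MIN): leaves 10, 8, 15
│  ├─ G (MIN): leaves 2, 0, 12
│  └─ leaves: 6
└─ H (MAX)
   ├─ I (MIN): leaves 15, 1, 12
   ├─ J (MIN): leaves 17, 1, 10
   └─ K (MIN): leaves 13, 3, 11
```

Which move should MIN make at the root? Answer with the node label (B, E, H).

H

C (MIN): min(16, 14, 16) = 14
D (MIN): min(0, 12, 10) = 0
B (MAX): max(14, 0, 20) = 20
F (MIN): min(10, 8, 15) = 8
G (MIN): min(2, 0, 12) = 0
E (MAX): max(8, 0, 6) = 8
I (MIN): min(15, 1, 12) = 1
J (MIN): min(17, 1, 10) = 1
K (MIN): min(13, 3, 11) = 3
H (MAX): max(1, 1, 3) = 3
Root (MIN): min(20, 8, 3) = 3
MIN picks the child with the lowest value: H (value 3).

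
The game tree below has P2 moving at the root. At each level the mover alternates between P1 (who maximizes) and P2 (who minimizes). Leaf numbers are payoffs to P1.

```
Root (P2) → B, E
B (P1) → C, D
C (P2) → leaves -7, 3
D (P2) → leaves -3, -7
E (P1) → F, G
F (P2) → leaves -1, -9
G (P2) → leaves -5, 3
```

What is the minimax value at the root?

-7

C (P2): min(-7, 3) = -7
D (P2): min(-3, -7) = -7
B (P1): max(-7, -7) = -7
F (P2): min(-1, -9) = -9
G (P2): min(-5, 3) = -5
E (P1): max(-9, -5) = -5
Root (P2): min(-7, -5) = -7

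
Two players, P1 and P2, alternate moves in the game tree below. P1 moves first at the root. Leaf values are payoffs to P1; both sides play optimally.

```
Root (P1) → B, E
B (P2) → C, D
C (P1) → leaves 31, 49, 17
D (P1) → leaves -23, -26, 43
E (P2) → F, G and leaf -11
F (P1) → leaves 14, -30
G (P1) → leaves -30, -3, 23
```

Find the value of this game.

43

C (P1): max(31, 49, 17) = 49
D (P1): max(-23, -26, 43) = 43
B (P2): min(49, 43) = 43
F (P1): max(14, -30) = 14
G (P1): max(-30, -3, 23) = 23
E (P2): min(14, 23, -11) = -11
Root (P1): max(43, -11) = 43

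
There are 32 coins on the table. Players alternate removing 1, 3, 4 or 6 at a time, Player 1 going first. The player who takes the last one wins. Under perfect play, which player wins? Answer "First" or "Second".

First

Compute winning (W) and losing (L) positions by backward induction:
i:   0  1  2  3  4  5  6  7  8  9 10 11 12 13 14 15 16 17 18 19 20 21 22 23 24 25 26 27 28 29 30 31 32
     L  W  L  W  W  W  W  L  W  L  W  W  W  W  L  W  L  W  W  W  W  L  W  L  W  W  W  W  L  W  L  W  W
Position 32 is W, so the first player wins.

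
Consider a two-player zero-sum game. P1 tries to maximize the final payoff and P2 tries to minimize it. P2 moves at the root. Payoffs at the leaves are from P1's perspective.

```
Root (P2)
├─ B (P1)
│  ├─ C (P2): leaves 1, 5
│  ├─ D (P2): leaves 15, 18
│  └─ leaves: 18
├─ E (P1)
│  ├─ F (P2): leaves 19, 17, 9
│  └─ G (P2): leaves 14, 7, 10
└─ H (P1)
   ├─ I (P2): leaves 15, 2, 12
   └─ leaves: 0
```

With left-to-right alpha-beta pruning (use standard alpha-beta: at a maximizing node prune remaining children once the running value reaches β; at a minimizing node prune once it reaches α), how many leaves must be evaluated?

14

C [α=-∞,β=+∞]: v=1
D [α=1,β=+∞]: v=15
B [α=-∞,β=+∞]: v=18
F [α=-∞,β=18]: v=9
G [α=9,β=18]: v=7 after child 2 ≤ α → α-cutoff, skip 1
E [α=-∞,β=18]: v=9
I [α=-∞,β=9]: v=2
H [α=-∞,β=9]: v=2
Root [α=-∞,β=+∞]: v=2
Leaves evaluated: 14 of 15.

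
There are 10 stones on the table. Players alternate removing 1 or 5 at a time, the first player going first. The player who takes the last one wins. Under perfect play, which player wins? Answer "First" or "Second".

Second

Compute winning (W) and losing (L) positions by backward induction:
i:   0  1  2  3  4  5  6  7  8  9 10
     L  W  L  W  L  W  L  W  L  W  L
Position 10 is L, so the second player wins.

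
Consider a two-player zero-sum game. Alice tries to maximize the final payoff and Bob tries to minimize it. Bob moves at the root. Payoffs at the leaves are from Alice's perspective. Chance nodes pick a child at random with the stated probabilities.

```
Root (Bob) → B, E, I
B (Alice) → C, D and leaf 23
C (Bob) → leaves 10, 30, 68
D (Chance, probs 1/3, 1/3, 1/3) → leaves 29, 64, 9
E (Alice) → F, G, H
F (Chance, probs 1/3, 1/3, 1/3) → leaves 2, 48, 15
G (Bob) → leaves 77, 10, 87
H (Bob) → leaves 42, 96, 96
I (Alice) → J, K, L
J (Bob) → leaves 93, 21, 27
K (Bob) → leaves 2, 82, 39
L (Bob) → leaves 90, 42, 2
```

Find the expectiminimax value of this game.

C (Bob): min(10, 30, 68) = 10
D (Chance): 1/3·29 + 1/3·64 + 1/3·9 = 34
B (Alice): max(10, 34, 23) = 34
F (Chance): 1/3·2 + 1/3·48 + 1/3·15 = 21.67
G (Bob): min(77, 10, 87) = 10
H (Bob): min(42, 96, 96) = 42
E (Alice): max(21.67, 10, 42) = 42
J (Bob): min(93, 21, 27) = 21
K (Bob): min(2, 82, 39) = 2
L (Bob): min(90, 42, 2) = 2
I (Alice): max(21, 2, 2) = 21
Root (Bob): min(34, 42, 21) = 21

21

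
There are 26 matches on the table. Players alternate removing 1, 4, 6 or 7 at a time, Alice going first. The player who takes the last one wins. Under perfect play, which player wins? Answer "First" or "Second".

Compute winning (W) and losing (L) positions by backward induction:
i:   0  1  2  3  4  5  6  7  8  9 10 11 12 13 14 15 16 17 18 19 20 21 22 23 24 25 26
     L  W  L  W  W  L  W  W  W  W  L  W  W  L  W  L  W  W  L  W  W  W  W  L  W  W  L
Position 26 is L, so the second player wins.

Second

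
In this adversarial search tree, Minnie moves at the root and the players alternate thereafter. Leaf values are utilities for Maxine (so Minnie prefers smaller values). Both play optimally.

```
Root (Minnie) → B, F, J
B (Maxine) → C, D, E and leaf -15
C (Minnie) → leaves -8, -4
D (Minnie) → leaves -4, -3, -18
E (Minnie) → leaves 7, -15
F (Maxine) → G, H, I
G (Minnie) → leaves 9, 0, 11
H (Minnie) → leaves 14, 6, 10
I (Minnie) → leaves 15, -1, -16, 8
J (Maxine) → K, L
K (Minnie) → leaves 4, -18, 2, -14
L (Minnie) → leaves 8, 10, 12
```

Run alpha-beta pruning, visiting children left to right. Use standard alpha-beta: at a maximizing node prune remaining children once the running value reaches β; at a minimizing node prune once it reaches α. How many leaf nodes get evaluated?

C [α=-∞,β=+∞]: v=-8
D [α=-8,β=+∞]: v=-18
E [α=-8,β=+∞]: v=-15
B [α=-∞,β=+∞]: v=-8
G [α=-∞,β=-8]: v=0
F [α=-∞,β=-8]: v=0 after child 1 ≥ β → β-cutoff, skip 2
K [α=-∞,β=-8]: v=-18
L [α=-18,β=-8]: v=8
J [α=-∞,β=-8]: v=8
Root [α=-∞,β=+∞]: v=-8
Leaves evaluated: 18 of 25.

18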